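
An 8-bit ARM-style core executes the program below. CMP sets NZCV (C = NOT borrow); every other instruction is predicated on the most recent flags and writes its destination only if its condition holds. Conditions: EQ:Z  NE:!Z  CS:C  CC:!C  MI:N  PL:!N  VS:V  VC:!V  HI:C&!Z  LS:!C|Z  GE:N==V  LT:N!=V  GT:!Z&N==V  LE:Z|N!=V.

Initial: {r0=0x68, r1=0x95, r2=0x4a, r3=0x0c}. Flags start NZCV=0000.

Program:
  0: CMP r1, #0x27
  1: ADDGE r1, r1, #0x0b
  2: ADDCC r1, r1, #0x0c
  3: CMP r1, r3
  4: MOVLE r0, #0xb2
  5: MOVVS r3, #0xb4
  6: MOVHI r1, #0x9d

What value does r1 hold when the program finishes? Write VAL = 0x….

VAL = 0x9d

0: ✓ CMP  NZCV=0011
1: · ADDGE
2: · ADDCC
3: ✓ CMP  NZCV=1010
4: ✓ MOVLE  r0←0xb2
5: · MOVVS
6: ✓ MOVHI  r1←0x9d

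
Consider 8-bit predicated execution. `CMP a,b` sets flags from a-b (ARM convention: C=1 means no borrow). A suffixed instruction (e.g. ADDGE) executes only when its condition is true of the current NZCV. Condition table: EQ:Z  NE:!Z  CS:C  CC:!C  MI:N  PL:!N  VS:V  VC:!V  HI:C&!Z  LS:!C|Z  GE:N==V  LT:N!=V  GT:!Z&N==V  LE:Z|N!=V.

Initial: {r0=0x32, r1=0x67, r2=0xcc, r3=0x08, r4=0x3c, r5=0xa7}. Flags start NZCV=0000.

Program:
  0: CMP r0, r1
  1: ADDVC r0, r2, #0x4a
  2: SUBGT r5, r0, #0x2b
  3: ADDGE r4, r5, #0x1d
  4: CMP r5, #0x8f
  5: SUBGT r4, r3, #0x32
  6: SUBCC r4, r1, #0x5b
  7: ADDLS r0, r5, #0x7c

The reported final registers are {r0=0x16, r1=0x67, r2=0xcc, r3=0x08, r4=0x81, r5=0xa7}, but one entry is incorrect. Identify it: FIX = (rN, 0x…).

FIX = (r4, 0xd6)

[0] flags=1000 → (cmp)
[1] flags=1000 VC?T → r0=0x16
[2] flags=1000 GT?F → skip
[3] flags=1000 GE?F → skip
[4] flags=0010 → (cmp)
[5] flags=0010 GT?T → r4=0xd6
[6] flags=0010 CC?F → skip
[7] flags=0010 LS?F → skip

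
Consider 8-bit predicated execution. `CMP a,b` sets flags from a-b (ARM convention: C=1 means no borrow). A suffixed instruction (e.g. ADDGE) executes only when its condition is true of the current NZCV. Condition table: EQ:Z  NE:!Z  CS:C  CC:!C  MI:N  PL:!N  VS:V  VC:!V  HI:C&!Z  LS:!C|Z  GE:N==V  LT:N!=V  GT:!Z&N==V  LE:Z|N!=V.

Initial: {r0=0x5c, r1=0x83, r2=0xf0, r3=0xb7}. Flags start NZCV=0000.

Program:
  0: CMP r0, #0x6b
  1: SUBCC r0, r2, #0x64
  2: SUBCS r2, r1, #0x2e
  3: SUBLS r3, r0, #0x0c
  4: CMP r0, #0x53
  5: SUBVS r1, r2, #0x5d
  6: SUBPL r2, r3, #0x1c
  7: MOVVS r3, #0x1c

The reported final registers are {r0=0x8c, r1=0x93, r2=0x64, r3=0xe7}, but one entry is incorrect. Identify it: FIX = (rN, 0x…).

FIX = (r3, 0x1c)

0: ✓ CMP  NZCV=1000
1: ✓ SUBCC  r0←0x8c
2: · SUBCS
3: ✓ SUBLS  r3←0x80
4: ✓ CMP  NZCV=0011
5: ✓ SUBVS  r1←0x93
6: ✓ SUBPL  r2←0x64
7: ✓ MOVVS  r3←0x1c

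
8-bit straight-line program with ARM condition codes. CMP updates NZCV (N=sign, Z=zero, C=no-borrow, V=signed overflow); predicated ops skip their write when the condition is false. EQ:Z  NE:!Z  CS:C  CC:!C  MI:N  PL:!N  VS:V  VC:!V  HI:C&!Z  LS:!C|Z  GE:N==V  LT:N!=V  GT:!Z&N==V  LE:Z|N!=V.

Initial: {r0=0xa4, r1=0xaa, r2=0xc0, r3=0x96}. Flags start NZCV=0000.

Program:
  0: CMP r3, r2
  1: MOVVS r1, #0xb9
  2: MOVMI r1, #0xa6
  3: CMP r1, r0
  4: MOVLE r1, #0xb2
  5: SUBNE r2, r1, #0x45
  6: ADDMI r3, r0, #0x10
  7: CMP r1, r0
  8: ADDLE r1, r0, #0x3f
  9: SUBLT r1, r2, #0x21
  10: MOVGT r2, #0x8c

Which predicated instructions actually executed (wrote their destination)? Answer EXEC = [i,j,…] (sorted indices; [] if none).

EXEC = [2,5,10]

0: ✓ CMP  NZCV=1000
1: · MOVVS
2: ✓ MOVMI  r1←0xa6
3: ✓ CMP  NZCV=0010
4: · MOVLE
5: ✓ SUBNE  r2←0x61
6: · ADDMI
7: ✓ CMP  NZCV=0010
8: · ADDLE
9: · SUBLT
10: ✓ MOVGT  r2←0x8c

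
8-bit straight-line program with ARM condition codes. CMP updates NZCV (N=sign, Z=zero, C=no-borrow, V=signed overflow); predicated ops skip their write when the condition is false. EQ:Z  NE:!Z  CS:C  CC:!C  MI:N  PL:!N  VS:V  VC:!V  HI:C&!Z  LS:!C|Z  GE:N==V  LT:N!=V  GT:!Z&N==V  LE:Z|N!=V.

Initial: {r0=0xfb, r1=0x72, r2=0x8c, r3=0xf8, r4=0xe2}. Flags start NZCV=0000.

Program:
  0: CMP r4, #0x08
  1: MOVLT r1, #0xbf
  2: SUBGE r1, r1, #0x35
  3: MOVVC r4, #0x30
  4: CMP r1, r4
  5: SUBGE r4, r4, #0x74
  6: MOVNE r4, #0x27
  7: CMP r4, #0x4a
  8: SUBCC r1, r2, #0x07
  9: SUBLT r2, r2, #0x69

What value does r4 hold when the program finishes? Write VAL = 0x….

VAL = 0x27

0: ✓ CMP  NZCV=1010
1: ✓ MOVLT  r1←0xbf
2: · SUBGE
3: ✓ MOVVC  r4←0x30
4: ✓ CMP  NZCV=1010
5: · SUBGE
6: ✓ MOVNE  r4←0x27
7: ✓ CMP  NZCV=1000
8: ✓ SUBCC  r1←0x85
9: ✓ SUBLT  r2←0x23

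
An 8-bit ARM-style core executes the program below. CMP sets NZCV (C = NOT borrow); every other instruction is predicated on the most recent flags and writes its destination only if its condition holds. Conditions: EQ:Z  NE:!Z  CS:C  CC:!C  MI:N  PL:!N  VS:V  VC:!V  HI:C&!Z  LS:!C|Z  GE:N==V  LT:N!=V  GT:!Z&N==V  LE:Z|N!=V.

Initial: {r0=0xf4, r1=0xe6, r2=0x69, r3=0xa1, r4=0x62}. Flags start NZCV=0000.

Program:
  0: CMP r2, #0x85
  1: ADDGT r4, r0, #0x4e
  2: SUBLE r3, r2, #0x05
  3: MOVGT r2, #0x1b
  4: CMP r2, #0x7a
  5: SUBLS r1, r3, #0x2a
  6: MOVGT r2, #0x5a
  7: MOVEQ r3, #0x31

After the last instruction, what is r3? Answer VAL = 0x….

VAL = 0xa1

0: ✓ CMP  NZCV=1001
1: ✓ ADDGT  r4←0x42
2: · SUBLE
3: ✓ MOVGT  r2←0x1b
4: ✓ CMP  NZCV=1000
5: ✓ SUBLS  r1←0x77
6: · MOVGT
7: · MOVEQ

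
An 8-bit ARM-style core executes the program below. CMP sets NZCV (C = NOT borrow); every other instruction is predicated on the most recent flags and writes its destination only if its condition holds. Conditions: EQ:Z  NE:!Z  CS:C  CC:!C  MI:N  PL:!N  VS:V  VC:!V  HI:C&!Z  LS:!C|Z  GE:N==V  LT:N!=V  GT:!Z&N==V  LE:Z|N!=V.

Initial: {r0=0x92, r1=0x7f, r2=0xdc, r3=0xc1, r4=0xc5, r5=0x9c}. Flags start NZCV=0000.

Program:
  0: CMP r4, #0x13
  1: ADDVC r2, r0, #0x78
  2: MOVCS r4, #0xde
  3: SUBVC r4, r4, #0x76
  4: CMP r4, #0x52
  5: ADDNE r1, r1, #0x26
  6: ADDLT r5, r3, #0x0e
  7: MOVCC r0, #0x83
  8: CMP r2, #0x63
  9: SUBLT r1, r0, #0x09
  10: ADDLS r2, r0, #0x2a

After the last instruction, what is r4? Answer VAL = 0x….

VAL = 0x68

0: ✓ CMP  NZCV=1010
1: ✓ ADDVC  r2←0x0a
2: ✓ MOVCS  r4←0xde
3: ✓ SUBVC  r4←0x68
4: ✓ CMP  NZCV=0010
5: ✓ ADDNE  r1←0xa5
6: · ADDLT
7: · MOVCC
8: ✓ CMP  NZCV=1000
9: ✓ SUBLT  r1←0x89
10: ✓ ADDLS  r2←0xbc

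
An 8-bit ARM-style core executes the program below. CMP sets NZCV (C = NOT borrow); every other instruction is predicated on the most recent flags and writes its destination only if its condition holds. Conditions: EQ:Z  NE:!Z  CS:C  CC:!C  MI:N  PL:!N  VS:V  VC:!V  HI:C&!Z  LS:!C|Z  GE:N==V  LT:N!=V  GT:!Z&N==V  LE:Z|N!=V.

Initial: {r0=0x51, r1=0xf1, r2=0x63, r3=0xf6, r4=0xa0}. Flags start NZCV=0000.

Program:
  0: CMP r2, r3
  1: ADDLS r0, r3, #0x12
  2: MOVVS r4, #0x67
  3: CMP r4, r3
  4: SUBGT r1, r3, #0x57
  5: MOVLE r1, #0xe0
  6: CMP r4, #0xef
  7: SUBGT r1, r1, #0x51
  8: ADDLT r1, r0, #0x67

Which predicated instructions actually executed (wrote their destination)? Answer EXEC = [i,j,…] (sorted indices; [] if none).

EXEC = [1,5,8]

0: ✓ CMP  NZCV=0000
1: ✓ ADDLS  r0←0x08
2: · MOVVS
3: ✓ CMP  NZCV=1000
4: · SUBGT
5: ✓ MOVLE  r1←0xe0
6: ✓ CMP  NZCV=1000
7: · SUBGT
8: ✓ ADDLT  r1←0x6f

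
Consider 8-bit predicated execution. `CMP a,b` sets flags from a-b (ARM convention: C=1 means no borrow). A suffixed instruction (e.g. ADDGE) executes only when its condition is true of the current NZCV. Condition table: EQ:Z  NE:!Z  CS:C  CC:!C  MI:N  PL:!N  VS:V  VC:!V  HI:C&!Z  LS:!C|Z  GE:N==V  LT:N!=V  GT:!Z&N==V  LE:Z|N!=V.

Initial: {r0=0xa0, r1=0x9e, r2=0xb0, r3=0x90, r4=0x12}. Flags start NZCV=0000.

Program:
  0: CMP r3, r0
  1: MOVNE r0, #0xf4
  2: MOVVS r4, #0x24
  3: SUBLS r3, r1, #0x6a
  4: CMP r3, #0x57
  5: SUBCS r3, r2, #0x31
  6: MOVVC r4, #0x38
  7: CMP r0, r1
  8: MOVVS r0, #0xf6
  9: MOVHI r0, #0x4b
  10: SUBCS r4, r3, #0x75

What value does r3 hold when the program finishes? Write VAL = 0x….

VAL = 0x34

[0] flags=1000 → (cmp)
[1] flags=1000 NE?T → r0=0xf4
[2] flags=1000 VS?F → skip
[3] flags=1000 LS?T → r3=0x34
[4] flags=1000 → (cmp)
[5] flags=1000 CS?F → skip
[6] flags=1000 VC?T → r4=0x38
[7] flags=0010 → (cmp)
[8] flags=0010 VS?F → skip
[9] flags=0010 HI?T → r0=0x4b
[10] flags=0010 CS?T → r4=0xbf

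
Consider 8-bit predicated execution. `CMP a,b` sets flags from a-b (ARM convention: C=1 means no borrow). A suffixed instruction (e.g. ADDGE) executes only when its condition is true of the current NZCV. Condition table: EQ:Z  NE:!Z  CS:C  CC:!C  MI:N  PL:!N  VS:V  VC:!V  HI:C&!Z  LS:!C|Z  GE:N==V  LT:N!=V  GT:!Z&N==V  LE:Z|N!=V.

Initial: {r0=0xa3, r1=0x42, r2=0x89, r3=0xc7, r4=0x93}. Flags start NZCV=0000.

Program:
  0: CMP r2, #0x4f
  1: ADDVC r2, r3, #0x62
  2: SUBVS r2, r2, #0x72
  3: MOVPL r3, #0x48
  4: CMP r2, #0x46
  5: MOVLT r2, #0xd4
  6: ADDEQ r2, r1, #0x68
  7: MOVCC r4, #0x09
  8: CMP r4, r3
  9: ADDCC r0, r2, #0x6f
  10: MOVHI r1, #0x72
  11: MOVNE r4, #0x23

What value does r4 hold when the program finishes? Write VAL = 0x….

VAL = 0x23

0: ✓ CMP  NZCV=0011
1: · ADDVC
2: ✓ SUBVS  r2←0x17
3: ✓ MOVPL  r3←0x48
4: ✓ CMP  NZCV=1000
5: ✓ MOVLT  r2←0xd4
6: · ADDEQ
7: ✓ MOVCC  r4←0x09
8: ✓ CMP  NZCV=1000
9: ✓ ADDCC  r0←0x43
10: · MOVHI
11: ✓ MOVNE  r4←0x23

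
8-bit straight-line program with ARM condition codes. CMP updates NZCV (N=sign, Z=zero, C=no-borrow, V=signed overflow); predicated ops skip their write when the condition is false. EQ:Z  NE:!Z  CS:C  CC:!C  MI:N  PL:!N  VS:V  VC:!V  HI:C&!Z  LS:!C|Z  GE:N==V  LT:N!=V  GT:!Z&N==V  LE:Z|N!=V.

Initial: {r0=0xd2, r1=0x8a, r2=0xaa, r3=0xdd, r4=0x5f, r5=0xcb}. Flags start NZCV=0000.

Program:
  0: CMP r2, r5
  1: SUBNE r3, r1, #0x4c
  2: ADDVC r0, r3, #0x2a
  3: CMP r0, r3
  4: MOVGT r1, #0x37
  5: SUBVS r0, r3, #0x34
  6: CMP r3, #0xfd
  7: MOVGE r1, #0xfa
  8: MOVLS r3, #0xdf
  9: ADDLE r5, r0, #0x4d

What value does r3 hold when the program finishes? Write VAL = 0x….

0: ✓ CMP  NZCV=1000
1: ✓ SUBNE  r3←0x3e
2: ✓ ADDVC  r0←0x68
3: ✓ CMP  NZCV=0010
4: ✓ MOVGT  r1←0x37
5: · SUBVS
6: ✓ CMP  NZCV=0000
7: ✓ MOVGE  r1←0xfa
8: ✓ MOVLS  r3←0xdf
9: · ADDLE

VAL = 0xdf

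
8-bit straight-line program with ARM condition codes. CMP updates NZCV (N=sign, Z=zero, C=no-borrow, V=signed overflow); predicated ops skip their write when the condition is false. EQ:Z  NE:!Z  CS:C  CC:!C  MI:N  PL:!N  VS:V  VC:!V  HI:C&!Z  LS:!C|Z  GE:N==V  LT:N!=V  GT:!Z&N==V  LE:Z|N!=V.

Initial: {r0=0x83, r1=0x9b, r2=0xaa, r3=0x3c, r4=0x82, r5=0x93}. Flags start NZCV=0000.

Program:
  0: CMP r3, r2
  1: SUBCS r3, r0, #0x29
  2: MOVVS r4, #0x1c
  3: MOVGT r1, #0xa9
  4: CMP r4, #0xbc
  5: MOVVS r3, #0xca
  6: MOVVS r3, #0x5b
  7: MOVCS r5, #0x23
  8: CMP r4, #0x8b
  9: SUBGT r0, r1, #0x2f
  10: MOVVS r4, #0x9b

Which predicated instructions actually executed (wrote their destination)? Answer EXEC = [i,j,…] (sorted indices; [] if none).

EXEC = [2,3,9,10]

0: ✓ CMP  NZCV=1001
1: · SUBCS
2: ✓ MOVVS  r4←0x1c
3: ✓ MOVGT  r1←0xa9
4: ✓ CMP  NZCV=0000
5: · MOVVS
6: · MOVVS
7: · MOVCS
8: ✓ CMP  NZCV=1001
9: ✓ SUBGT  r0←0x7a
10: ✓ MOVVS  r4←0x9b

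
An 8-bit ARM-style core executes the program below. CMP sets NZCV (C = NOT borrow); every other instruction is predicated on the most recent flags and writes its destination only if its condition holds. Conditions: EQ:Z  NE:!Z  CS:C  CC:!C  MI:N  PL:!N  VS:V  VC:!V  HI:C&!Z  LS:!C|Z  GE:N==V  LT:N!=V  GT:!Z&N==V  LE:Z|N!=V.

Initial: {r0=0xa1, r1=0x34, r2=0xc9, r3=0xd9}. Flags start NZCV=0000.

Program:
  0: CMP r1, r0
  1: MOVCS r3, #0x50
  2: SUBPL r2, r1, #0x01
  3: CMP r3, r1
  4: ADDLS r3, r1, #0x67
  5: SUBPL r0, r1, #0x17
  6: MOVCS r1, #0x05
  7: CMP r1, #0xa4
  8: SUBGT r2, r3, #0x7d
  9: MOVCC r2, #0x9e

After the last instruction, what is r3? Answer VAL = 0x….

VAL = 0xd9

[0] flags=1001 → (cmp)
[1] flags=1001 CS?F → skip
[2] flags=1001 PL?F → skip
[3] flags=1010 → (cmp)
[4] flags=1010 LS?F → skip
[5] flags=1010 PL?F → skip
[6] flags=1010 CS?T → r1=0x05
[7] flags=0000 → (cmp)
[8] flags=0000 GT?T → r2=0x5c
[9] flags=0000 CC?T → r2=0x9e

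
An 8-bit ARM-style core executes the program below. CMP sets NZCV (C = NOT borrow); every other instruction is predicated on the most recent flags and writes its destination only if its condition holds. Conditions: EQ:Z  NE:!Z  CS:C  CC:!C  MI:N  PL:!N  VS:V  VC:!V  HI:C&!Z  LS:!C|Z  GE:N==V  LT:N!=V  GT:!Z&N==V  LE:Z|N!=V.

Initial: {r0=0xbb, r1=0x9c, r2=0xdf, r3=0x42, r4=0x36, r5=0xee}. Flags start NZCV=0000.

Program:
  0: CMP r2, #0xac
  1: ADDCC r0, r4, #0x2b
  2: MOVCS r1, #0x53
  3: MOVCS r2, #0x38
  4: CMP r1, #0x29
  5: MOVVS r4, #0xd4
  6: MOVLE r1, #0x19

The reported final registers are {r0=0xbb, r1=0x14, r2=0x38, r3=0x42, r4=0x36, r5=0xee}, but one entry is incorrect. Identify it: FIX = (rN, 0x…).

FIX = (r1, 0x53)

0: ✓ CMP  NZCV=0010
1: · ADDCC
2: ✓ MOVCS  r1←0x53
3: ✓ MOVCS  r2←0x38
4: ✓ CMP  NZCV=0010
5: · MOVVS
6: · MOVLE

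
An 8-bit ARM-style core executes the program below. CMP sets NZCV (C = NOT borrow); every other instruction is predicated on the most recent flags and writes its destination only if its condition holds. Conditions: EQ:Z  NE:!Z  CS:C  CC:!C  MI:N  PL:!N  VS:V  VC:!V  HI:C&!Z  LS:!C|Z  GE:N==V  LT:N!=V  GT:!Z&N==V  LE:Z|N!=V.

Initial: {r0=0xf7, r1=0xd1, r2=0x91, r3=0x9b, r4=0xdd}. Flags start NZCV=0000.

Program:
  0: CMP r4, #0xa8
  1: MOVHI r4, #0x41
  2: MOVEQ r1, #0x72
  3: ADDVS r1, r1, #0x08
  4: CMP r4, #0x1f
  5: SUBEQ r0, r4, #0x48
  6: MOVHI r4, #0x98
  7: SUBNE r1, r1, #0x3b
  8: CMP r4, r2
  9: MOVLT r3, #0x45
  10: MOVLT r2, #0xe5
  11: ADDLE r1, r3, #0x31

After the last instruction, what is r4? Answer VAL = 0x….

0: ✓ CMP  NZCV=0010
1: ✓ MOVHI  r4←0x41
2: · MOVEQ
3: · ADDVS
4: ✓ CMP  NZCV=0010
5: · SUBEQ
6: ✓ MOVHI  r4←0x98
7: ✓ SUBNE  r1←0x96
8: ✓ CMP  NZCV=0010
9: · MOVLT
10: · MOVLT
11: · ADDLE

VAL = 0x98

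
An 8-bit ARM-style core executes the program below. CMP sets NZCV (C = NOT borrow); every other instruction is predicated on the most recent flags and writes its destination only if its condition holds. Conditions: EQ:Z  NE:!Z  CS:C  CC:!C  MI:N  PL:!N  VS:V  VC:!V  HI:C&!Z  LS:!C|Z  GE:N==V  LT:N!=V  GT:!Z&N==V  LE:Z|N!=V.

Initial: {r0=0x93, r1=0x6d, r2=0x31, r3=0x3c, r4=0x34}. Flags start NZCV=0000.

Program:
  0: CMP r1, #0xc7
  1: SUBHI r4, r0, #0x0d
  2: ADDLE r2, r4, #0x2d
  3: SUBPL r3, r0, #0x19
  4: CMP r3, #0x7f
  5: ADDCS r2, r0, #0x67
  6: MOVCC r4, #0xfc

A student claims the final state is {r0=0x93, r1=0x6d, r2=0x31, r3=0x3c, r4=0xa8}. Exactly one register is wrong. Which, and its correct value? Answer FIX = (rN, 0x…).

0: ✓ CMP  NZCV=1001
1: · SUBHI
2: · ADDLE
3: · SUBPL
4: ✓ CMP  NZCV=1000
5: · ADDCS
6: ✓ MOVCC  r4←0xfc

FIX = (r4, 0xfc)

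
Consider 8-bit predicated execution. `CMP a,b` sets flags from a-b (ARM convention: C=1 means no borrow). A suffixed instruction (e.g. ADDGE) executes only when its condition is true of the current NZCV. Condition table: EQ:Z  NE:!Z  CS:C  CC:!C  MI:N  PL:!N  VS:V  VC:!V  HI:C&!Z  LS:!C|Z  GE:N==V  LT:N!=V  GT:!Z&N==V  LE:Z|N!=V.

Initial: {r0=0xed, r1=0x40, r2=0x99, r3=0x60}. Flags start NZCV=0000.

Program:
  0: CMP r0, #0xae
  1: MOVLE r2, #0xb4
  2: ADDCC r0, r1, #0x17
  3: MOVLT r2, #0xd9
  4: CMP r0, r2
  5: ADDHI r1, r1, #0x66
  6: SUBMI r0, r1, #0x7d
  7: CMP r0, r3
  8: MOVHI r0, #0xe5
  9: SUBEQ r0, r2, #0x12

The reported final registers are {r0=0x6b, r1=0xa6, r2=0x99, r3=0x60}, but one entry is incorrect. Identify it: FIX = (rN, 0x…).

0: ✓ CMP  NZCV=0010
1: · MOVLE
2: · ADDCC
3: · MOVLT
4: ✓ CMP  NZCV=0010
5: ✓ ADDHI  r1←0xa6
6: · SUBMI
7: ✓ CMP  NZCV=1010
8: ✓ MOVHI  r0←0xe5
9: · SUBEQ

FIX = (r0, 0xe5)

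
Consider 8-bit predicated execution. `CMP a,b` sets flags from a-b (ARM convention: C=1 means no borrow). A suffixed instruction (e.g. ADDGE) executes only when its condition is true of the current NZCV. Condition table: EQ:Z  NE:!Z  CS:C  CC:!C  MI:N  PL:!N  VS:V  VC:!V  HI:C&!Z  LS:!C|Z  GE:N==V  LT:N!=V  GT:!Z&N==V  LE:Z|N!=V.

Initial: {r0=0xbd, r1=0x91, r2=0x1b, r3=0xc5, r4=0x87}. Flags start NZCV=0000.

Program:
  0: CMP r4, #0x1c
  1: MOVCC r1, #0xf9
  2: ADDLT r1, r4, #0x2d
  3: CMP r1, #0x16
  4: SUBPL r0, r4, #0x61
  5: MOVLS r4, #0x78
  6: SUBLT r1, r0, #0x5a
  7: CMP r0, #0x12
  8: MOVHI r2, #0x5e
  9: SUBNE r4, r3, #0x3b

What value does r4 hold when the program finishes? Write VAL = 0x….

VAL = 0x8a

[0] flags=0011 → (cmp)
[1] flags=0011 CC?F → skip
[2] flags=0011 LT?T → r1=0xb4
[3] flags=1010 → (cmp)
[4] flags=1010 PL?F → skip
[5] flags=1010 LS?F → skip
[6] flags=1010 LT?T → r1=0x63
[7] flags=1010 → (cmp)
[8] flags=1010 HI?T → r2=0x5e
[9] flags=1010 NE?T → r4=0x8a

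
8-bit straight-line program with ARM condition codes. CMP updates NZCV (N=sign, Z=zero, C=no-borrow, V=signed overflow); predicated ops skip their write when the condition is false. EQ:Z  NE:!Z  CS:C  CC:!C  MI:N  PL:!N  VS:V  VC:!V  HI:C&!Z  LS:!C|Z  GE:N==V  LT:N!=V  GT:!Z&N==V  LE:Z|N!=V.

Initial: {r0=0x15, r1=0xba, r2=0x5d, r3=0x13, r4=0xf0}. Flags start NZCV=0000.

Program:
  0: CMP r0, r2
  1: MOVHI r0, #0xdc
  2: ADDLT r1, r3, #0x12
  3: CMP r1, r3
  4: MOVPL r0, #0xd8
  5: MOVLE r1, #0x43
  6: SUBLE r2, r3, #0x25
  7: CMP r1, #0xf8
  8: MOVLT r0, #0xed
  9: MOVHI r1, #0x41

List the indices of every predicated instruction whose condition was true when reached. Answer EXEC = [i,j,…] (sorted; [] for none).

[0] flags=1000 → (cmp)
[1] flags=1000 HI?F → skip
[2] flags=1000 LT?T → r1=0x25
[3] flags=0010 → (cmp)
[4] flags=0010 PL?T → r0=0xd8
[5] flags=0010 LE?F → skip
[6] flags=0010 LE?F → skip
[7] flags=0000 → (cmp)
[8] flags=0000 LT?F → skip
[9] flags=0000 HI?F → skip

EXEC = [2,4]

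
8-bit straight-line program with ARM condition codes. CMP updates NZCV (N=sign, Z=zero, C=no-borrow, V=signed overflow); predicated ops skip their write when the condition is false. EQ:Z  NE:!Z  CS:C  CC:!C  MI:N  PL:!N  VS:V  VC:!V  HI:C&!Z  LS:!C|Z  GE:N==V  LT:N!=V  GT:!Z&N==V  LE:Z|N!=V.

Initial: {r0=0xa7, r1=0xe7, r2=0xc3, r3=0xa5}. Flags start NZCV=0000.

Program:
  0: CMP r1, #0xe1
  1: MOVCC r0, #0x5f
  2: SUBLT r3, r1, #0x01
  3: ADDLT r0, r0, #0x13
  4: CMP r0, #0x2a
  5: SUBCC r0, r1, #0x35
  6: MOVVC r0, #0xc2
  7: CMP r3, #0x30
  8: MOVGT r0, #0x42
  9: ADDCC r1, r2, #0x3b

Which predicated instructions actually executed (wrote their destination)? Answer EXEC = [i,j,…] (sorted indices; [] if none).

[0] flags=0010 → (cmp)
[1] flags=0010 CC?F → skip
[2] flags=0010 LT?F → skip
[3] flags=0010 LT?F → skip
[4] flags=0011 → (cmp)
[5] flags=0011 CC?F → skip
[6] flags=0011 VC?F → skip
[7] flags=0011 → (cmp)
[8] flags=0011 GT?F → skip
[9] flags=0011 CC?F → skip

EXEC = []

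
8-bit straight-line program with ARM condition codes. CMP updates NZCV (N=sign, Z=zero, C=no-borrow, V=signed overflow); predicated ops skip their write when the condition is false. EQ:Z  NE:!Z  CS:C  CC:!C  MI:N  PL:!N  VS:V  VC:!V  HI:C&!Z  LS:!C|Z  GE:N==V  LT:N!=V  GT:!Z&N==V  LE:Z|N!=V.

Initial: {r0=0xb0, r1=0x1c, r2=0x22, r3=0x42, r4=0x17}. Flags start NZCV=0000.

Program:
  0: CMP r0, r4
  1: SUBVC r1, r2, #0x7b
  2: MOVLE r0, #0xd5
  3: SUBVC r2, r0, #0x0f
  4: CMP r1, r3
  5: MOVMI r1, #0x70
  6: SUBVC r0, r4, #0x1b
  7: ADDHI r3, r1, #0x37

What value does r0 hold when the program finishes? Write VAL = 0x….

[0] flags=1010 → (cmp)
[1] flags=1010 VC?T → r1=0xa7
[2] flags=1010 LE?T → r0=0xd5
[3] flags=1010 VC?T → r2=0xc6
[4] flags=0011 → (cmp)
[5] flags=0011 MI?F → skip
[6] flags=0011 VC?F → skip
[7] flags=0011 HI?T → r3=0xde

VAL = 0xd5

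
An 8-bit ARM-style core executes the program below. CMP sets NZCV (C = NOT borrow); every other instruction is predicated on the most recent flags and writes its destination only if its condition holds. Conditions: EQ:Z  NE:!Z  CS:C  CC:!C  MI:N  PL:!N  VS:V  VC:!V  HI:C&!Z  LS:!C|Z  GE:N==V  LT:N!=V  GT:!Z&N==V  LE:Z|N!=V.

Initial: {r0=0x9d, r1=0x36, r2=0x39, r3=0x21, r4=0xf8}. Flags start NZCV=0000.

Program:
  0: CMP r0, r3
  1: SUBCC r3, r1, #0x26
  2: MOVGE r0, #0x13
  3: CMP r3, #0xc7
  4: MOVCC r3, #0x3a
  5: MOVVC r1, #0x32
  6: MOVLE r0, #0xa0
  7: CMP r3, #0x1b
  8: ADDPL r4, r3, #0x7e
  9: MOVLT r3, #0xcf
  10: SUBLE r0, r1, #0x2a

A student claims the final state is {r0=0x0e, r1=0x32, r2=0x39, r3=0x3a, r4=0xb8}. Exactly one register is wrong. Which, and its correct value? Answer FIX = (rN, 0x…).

0: ✓ CMP  NZCV=0011
1: · SUBCC
2: · MOVGE
3: ✓ CMP  NZCV=0000
4: ✓ MOVCC  r3←0x3a
5: ✓ MOVVC  r1←0x32
6: · MOVLE
7: ✓ CMP  NZCV=0010
8: ✓ ADDPL  r4←0xb8
9: · MOVLT
10: · SUBLE

FIX = (r0, 0x9d)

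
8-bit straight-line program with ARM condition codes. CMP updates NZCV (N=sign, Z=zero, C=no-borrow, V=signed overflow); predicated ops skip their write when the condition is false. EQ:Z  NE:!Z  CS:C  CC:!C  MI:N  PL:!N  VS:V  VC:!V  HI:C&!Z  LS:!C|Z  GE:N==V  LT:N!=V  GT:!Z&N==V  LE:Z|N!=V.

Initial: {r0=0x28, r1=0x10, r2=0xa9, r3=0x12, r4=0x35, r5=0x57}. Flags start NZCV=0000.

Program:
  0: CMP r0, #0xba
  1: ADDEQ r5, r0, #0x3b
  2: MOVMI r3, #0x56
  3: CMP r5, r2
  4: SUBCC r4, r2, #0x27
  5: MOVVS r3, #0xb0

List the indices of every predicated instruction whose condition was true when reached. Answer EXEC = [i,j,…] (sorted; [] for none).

[0] flags=0000 → (cmp)
[1] flags=0000 EQ?F → skip
[2] flags=0000 MI?F → skip
[3] flags=1001 → (cmp)
[4] flags=1001 CC?T → r4=0x82
[5] flags=1001 VS?T → r3=0xb0

EXEC = [4,5]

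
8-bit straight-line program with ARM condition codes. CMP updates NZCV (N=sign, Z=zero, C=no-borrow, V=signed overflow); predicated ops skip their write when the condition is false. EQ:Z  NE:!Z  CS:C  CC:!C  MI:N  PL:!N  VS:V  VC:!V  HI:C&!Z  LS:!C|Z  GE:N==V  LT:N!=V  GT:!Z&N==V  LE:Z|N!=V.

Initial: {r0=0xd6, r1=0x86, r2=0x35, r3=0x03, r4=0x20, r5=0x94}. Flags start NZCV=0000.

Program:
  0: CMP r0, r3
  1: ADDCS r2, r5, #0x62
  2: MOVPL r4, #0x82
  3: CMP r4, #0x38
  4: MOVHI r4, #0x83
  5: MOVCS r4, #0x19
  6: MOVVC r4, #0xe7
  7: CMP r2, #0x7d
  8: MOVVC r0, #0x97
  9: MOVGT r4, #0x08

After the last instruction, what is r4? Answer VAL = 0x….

VAL = 0xe7

[0] flags=1010 → (cmp)
[1] flags=1010 CS?T → r2=0xf6
[2] flags=1010 PL?F → skip
[3] flags=1000 → (cmp)
[4] flags=1000 HI?F → skip
[5] flags=1000 CS?F → skip
[6] flags=1000 VC?T → r4=0xe7
[7] flags=0011 → (cmp)
[8] flags=0011 VC?F → skip
[9] flags=0011 GT?F → skip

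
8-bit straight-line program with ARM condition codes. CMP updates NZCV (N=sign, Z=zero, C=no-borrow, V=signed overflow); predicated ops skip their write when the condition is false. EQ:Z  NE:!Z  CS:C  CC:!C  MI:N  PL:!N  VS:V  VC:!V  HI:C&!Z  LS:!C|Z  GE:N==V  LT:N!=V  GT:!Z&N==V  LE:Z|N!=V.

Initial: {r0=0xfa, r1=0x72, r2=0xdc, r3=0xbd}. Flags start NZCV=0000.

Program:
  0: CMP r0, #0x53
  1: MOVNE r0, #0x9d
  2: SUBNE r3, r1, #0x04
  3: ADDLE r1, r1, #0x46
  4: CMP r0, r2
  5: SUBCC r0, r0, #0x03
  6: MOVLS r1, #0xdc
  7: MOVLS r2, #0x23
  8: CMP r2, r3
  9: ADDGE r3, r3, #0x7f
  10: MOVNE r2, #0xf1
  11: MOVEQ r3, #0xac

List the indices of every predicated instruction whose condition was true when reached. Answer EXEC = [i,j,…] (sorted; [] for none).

0: ✓ CMP  NZCV=1010
1: ✓ MOVNE  r0←0x9d
2: ✓ SUBNE  r3←0x6e
3: ✓ ADDLE  r1←0xb8
4: ✓ CMP  NZCV=1000
5: ✓ SUBCC  r0←0x9a
6: ✓ MOVLS  r1←0xdc
7: ✓ MOVLS  r2←0x23
8: ✓ CMP  NZCV=1000
9: · ADDGE
10: ✓ MOVNE  r2←0xf1
11: · MOVEQ

EXEC = [1,2,3,5,6,7,10]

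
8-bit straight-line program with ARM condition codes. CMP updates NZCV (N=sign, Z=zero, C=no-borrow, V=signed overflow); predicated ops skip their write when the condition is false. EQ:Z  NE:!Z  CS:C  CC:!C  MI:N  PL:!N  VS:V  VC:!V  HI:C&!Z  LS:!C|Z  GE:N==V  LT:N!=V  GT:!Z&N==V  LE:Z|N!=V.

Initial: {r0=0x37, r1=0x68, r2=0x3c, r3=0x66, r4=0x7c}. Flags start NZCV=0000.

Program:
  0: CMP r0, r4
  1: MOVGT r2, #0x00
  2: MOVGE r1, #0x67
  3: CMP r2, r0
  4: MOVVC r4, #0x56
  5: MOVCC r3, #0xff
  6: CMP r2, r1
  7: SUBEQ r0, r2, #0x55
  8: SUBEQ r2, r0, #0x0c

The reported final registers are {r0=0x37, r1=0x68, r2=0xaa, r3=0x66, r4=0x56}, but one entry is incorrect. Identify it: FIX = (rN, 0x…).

FIX = (r2, 0x3c)

0: ✓ CMP  NZCV=1000
1: · MOVGT
2: · MOVGE
3: ✓ CMP  NZCV=0010
4: ✓ MOVVC  r4←0x56
5: · MOVCC
6: ✓ CMP  NZCV=1000
7: · SUBEQ
8: · SUBEQ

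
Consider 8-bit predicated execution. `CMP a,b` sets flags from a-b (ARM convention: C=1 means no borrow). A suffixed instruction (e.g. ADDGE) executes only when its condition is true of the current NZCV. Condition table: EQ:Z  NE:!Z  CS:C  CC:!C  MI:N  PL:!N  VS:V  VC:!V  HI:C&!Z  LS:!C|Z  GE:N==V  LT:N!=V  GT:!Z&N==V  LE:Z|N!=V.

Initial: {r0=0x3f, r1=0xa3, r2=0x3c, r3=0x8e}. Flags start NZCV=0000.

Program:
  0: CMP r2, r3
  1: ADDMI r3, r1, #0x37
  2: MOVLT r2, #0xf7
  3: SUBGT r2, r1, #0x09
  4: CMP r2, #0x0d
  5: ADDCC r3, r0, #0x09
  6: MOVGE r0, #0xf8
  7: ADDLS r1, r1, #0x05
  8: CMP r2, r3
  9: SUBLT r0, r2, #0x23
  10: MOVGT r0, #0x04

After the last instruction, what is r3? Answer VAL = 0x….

VAL = 0xda

[0] flags=1001 → (cmp)
[1] flags=1001 MI?T → r3=0xda
[2] flags=1001 LT?F → skip
[3] flags=1001 GT?T → r2=0x9a
[4] flags=1010 → (cmp)
[5] flags=1010 CC?F → skip
[6] flags=1010 GE?F → skip
[7] flags=1010 LS?F → skip
[8] flags=1000 → (cmp)
[9] flags=1000 LT?T → r0=0x77
[10] flags=1000 GT?F → skip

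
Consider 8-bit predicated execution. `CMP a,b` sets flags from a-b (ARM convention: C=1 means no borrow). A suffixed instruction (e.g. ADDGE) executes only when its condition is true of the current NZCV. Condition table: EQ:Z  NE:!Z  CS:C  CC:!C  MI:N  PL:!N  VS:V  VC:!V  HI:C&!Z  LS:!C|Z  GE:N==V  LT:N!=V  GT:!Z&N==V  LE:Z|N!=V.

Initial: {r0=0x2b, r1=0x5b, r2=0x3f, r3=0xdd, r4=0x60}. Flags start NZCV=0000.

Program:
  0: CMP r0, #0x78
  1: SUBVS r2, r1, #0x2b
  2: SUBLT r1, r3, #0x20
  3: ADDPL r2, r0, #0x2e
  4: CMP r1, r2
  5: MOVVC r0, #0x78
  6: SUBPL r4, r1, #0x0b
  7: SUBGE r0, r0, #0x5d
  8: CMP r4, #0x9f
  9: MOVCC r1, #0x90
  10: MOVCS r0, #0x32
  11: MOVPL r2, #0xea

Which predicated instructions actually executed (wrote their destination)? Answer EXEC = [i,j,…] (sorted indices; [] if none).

0: ✓ CMP  NZCV=1000
1: · SUBVS
2: ✓ SUBLT  r1←0xbd
3: · ADDPL
4: ✓ CMP  NZCV=0011
5: · MOVVC
6: ✓ SUBPL  r4←0xb2
7: · SUBGE
8: ✓ CMP  NZCV=0010
9: · MOVCC
10: ✓ MOVCS  r0←0x32
11: ✓ MOVPL  r2←0xea

EXEC = [2,6,10,11]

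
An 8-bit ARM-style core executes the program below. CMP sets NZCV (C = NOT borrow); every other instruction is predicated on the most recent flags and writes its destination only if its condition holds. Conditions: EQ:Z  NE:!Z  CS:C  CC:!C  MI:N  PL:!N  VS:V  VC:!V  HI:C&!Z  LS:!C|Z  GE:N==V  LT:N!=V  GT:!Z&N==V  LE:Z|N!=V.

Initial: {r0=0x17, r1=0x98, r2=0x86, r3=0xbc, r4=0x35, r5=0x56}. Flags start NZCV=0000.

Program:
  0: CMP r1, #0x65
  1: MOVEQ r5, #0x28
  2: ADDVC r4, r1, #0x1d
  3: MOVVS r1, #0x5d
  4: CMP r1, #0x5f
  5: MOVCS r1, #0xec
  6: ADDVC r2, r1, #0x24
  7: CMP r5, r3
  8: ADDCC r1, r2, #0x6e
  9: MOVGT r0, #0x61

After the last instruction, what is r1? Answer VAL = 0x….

VAL = 0xef

[0] flags=0011 → (cmp)
[1] flags=0011 EQ?F → skip
[2] flags=0011 VC?F → skip
[3] flags=0011 VS?T → r1=0x5d
[4] flags=1000 → (cmp)
[5] flags=1000 CS?F → skip
[6] flags=1000 VC?T → r2=0x81
[7] flags=1001 → (cmp)
[8] flags=1001 CC?T → r1=0xef
[9] flags=1001 GT?T → r0=0x61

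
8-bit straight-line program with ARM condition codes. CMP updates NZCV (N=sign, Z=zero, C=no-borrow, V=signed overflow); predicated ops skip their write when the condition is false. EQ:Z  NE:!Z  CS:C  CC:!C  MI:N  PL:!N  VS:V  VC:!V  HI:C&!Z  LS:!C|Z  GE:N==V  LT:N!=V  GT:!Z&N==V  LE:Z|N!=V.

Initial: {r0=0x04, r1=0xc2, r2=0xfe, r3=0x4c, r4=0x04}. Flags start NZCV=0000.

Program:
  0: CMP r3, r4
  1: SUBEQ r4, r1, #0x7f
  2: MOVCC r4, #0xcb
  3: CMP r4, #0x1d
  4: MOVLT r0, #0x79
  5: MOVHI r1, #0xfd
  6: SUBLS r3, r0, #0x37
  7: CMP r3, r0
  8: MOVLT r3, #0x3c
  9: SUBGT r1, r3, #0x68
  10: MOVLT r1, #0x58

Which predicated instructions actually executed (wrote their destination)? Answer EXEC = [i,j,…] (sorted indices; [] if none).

EXEC = [4,6,8,10]

[0] flags=0010 → (cmp)
[1] flags=0010 EQ?F → skip
[2] flags=0010 CC?F → skip
[3] flags=1000 → (cmp)
[4] flags=1000 LT?T → r0=0x79
[5] flags=1000 HI?F → skip
[6] flags=1000 LS?T → r3=0x42
[7] flags=1000 → (cmp)
[8] flags=1000 LT?T → r3=0x3c
[9] flags=1000 GT?F → skip
[10] flags=1000 LT?T → r1=0x58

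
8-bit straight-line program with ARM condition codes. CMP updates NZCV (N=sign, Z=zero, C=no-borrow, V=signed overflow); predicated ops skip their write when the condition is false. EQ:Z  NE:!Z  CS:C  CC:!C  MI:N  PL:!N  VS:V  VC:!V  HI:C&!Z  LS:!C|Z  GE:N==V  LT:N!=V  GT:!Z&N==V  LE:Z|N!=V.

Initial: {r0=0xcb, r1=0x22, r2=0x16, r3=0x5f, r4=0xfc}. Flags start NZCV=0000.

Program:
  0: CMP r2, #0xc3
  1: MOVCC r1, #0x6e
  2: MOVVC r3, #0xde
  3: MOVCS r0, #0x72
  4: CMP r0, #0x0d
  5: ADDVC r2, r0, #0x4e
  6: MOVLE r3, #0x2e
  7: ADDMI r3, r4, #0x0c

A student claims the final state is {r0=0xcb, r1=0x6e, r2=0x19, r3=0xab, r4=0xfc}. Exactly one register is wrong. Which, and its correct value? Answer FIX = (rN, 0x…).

0: ✓ CMP  NZCV=0000
1: ✓ MOVCC  r1←0x6e
2: ✓ MOVVC  r3←0xde
3: · MOVCS
4: ✓ CMP  NZCV=1010
5: ✓ ADDVC  r2←0x19
6: ✓ MOVLE  r3←0x2e
7: ✓ ADDMI  r3←0x08

FIX = (r3, 0x08)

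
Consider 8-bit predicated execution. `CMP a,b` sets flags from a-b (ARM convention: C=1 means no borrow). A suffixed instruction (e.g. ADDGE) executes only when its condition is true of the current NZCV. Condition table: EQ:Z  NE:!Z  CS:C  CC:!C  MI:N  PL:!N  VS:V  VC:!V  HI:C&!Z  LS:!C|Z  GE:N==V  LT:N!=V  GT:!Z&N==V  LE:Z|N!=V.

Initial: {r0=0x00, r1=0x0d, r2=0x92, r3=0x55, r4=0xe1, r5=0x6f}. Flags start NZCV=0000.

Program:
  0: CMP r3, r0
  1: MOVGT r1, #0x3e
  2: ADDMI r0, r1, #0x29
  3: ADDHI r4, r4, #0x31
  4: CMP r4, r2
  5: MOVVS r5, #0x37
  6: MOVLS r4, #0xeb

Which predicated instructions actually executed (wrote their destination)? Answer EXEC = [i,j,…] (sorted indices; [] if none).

EXEC = [1,3,5,6]

[0] flags=0010 → (cmp)
[1] flags=0010 GT?T → r1=0x3e
[2] flags=0010 MI?F → skip
[3] flags=0010 HI?T → r4=0x12
[4] flags=1001 → (cmp)
[5] flags=1001 VS?T → r5=0x37
[6] flags=1001 LS?T → r4=0xeb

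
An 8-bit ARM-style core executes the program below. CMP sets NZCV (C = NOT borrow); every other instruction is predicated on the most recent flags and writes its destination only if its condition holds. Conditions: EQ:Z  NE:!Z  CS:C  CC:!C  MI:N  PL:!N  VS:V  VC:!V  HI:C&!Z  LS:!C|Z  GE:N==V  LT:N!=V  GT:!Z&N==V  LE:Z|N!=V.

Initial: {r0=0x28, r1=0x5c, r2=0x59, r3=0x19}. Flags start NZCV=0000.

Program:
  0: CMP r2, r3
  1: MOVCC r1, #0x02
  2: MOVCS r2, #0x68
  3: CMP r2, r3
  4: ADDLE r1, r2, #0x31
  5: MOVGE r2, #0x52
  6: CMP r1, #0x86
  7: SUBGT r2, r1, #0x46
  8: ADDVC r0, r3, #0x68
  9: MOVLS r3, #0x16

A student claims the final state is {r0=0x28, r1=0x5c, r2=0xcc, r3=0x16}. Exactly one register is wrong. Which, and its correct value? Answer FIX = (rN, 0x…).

0: ✓ CMP  NZCV=0010
1: · MOVCC
2: ✓ MOVCS  r2←0x68
3: ✓ CMP  NZCV=0010
4: · ADDLE
5: ✓ MOVGE  r2←0x52
6: ✓ CMP  NZCV=1001
7: ✓ SUBGT  r2←0x16
8: · ADDVC
9: ✓ MOVLS  r3←0x16

FIX = (r2, 0x16)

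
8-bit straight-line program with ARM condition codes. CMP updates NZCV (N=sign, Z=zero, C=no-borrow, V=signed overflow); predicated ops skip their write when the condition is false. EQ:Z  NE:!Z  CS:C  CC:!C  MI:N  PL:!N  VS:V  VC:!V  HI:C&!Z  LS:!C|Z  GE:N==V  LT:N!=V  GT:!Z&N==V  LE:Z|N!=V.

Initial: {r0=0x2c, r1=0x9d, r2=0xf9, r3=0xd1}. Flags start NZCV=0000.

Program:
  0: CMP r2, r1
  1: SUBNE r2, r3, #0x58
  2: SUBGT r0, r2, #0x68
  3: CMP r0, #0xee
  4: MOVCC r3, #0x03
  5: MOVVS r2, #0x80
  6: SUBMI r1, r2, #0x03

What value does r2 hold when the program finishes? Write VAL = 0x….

[0] flags=0010 → (cmp)
[1] flags=0010 NE?T → r2=0x79
[2] flags=0010 GT?T → r0=0x11
[3] flags=0000 → (cmp)
[4] flags=0000 CC?T → r3=0x03
[5] flags=0000 VS?F → skip
[6] flags=0000 MI?F → skip

VAL = 0x79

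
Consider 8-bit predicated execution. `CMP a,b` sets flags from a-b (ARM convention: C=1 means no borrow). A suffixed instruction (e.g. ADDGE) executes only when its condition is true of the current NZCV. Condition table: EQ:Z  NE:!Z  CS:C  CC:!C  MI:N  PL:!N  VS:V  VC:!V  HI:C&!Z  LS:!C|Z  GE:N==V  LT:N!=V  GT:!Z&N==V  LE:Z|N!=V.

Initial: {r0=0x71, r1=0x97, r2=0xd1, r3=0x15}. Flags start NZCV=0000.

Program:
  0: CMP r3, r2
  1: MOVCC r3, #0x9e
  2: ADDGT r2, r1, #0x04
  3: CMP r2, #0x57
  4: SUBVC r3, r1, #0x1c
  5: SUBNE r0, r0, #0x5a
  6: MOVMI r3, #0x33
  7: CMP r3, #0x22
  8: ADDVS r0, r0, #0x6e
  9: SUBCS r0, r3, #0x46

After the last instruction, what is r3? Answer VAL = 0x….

0: ✓ CMP  NZCV=0000
1: ✓ MOVCC  r3←0x9e
2: ✓ ADDGT  r2←0x9b
3: ✓ CMP  NZCV=0011
4: · SUBVC
5: ✓ SUBNE  r0←0x17
6: · MOVMI
7: ✓ CMP  NZCV=0011
8: ✓ ADDVS  r0←0x85
9: ✓ SUBCS  r0←0x58

VAL = 0x9e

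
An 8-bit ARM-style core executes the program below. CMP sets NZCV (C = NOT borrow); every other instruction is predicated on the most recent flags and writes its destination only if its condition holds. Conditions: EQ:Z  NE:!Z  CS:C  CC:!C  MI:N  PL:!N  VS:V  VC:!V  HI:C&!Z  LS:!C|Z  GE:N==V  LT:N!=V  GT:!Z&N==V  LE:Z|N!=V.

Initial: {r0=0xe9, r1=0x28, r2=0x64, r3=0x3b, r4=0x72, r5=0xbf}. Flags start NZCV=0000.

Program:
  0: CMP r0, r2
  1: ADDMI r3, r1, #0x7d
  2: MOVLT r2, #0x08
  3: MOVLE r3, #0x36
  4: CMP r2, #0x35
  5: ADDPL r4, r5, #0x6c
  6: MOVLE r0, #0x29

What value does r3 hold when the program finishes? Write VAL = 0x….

VAL = 0x36

0: ✓ CMP  NZCV=1010
1: ✓ ADDMI  r3←0xa5
2: ✓ MOVLT  r2←0x08
3: ✓ MOVLE  r3←0x36
4: ✓ CMP  NZCV=1000
5: · ADDPL
6: ✓ MOVLE  r0←0x29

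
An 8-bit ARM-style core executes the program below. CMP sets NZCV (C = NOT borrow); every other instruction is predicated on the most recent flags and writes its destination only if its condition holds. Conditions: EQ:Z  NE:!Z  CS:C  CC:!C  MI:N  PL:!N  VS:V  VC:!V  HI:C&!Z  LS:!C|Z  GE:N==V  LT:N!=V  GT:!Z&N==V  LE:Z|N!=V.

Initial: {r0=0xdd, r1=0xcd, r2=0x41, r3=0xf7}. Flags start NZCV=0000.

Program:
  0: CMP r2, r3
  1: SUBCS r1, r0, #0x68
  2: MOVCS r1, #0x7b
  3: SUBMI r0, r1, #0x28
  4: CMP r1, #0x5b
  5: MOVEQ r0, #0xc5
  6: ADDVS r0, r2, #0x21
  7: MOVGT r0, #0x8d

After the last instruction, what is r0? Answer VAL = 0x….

0: ✓ CMP  NZCV=0000
1: · SUBCS
2: · MOVCS
3: · SUBMI
4: ✓ CMP  NZCV=0011
5: · MOVEQ
6: ✓ ADDVS  r0←0x62
7: · MOVGT

VAL = 0x62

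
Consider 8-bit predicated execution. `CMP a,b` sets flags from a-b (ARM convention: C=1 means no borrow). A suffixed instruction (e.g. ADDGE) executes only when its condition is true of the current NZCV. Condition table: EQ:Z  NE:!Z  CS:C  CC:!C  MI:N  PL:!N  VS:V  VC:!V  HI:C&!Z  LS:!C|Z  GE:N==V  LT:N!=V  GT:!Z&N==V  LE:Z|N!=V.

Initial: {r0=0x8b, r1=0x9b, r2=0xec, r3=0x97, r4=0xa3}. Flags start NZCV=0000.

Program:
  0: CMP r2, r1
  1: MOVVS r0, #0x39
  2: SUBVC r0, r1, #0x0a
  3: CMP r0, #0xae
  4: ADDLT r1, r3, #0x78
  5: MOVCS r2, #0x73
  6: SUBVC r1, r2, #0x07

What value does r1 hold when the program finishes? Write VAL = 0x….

VAL = 0xe5

[0] flags=0010 → (cmp)
[1] flags=0010 VS?F → skip
[2] flags=0010 VC?T → r0=0x91
[3] flags=1000 → (cmp)
[4] flags=1000 LT?T → r1=0x0f
[5] flags=1000 CS?F → skip
[6] flags=1000 VC?T → r1=0xe5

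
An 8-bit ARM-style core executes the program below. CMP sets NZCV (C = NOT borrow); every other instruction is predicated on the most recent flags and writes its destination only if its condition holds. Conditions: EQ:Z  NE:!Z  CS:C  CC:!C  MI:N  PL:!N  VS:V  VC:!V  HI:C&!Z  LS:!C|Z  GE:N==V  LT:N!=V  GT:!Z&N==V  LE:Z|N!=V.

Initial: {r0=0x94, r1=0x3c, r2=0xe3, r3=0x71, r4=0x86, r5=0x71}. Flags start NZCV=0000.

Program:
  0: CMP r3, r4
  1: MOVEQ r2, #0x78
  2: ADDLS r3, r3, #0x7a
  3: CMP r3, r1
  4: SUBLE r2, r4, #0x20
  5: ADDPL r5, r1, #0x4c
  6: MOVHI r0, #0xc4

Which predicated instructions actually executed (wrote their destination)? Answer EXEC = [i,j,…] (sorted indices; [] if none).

[0] flags=1001 → (cmp)
[1] flags=1001 EQ?F → skip
[2] flags=1001 LS?T → r3=0xeb
[3] flags=1010 → (cmp)
[4] flags=1010 LE?T → r2=0x66
[5] flags=1010 PL?F → skip
[6] flags=1010 HI?T → r0=0xc4

EXEC = [2,4,6]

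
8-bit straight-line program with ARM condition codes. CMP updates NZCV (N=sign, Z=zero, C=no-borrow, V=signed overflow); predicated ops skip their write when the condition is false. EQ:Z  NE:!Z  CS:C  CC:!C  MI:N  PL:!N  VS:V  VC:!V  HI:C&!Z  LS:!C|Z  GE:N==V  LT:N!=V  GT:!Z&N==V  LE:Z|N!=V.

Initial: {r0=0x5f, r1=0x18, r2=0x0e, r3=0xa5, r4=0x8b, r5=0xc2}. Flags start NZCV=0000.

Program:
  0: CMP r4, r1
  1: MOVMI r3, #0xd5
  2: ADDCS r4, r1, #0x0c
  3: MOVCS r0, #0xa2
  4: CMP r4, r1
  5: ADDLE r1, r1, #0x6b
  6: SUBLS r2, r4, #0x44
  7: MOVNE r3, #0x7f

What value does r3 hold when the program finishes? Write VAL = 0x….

0: ✓ CMP  NZCV=0011
1: · MOVMI
2: ✓ ADDCS  r4←0x24
3: ✓ MOVCS  r0←0xa2
4: ✓ CMP  NZCV=0010
5: · ADDLE
6: · SUBLS
7: ✓ MOVNE  r3←0x7f

VAL = 0x7f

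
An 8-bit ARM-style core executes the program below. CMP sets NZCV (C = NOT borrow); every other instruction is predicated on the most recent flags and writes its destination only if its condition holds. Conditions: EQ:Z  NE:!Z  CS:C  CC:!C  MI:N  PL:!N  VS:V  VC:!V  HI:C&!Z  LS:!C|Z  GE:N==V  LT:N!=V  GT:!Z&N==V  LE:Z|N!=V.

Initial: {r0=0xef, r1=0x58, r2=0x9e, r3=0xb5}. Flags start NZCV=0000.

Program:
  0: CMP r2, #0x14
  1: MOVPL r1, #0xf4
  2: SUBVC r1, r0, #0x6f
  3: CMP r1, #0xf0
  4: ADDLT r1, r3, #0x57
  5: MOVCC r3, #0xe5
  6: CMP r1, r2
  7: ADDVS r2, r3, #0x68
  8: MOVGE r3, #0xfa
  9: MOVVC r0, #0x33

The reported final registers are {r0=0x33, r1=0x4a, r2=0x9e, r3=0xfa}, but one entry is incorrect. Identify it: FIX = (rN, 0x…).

FIX = (r1, 0x0c)

0: ✓ CMP  NZCV=1010
1: · MOVPL
2: ✓ SUBVC  r1←0x80
3: ✓ CMP  NZCV=1000
4: ✓ ADDLT  r1←0x0c
5: ✓ MOVCC  r3←0xe5
6: ✓ CMP  NZCV=0000
7: · ADDVS
8: ✓ MOVGE  r3←0xfa
9: ✓ MOVVC  r0←0x33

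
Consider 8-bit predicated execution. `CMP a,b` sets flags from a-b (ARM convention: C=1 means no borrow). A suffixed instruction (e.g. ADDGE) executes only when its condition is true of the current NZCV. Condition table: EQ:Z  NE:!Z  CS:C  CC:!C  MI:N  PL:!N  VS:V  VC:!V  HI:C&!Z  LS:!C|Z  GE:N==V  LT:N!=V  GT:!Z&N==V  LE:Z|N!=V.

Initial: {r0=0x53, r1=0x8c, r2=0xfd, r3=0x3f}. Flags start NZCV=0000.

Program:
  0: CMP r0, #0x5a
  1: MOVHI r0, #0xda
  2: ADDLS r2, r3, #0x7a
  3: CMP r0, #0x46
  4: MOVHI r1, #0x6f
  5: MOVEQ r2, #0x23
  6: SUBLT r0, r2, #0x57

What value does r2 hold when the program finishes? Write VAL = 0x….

VAL = 0xb9

0: ✓ CMP  NZCV=1000
1: · MOVHI
2: ✓ ADDLS  r2←0xb9
3: ✓ CMP  NZCV=0010
4: ✓ MOVHI  r1←0x6f
5: · MOVEQ
6: · SUBLT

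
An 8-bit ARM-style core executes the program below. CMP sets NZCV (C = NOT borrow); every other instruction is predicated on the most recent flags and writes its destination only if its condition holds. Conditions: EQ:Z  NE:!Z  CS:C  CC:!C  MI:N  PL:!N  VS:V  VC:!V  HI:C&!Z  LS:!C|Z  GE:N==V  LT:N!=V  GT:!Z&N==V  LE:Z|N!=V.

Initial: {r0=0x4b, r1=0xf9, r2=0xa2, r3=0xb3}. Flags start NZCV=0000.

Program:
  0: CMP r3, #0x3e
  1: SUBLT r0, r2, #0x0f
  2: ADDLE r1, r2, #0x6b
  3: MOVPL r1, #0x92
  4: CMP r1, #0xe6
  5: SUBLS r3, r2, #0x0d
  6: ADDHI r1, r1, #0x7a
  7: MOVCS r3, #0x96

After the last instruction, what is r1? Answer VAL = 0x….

VAL = 0x92

[0] flags=0011 → (cmp)
[1] flags=0011 LT?T → r0=0x93
[2] flags=0011 LE?T → r1=0x0d
[3] flags=0011 PL?T → r1=0x92
[4] flags=1000 → (cmp)
[5] flags=1000 LS?T → r3=0x95
[6] flags=1000 HI?F → skip
[7] flags=1000 CS?F → skip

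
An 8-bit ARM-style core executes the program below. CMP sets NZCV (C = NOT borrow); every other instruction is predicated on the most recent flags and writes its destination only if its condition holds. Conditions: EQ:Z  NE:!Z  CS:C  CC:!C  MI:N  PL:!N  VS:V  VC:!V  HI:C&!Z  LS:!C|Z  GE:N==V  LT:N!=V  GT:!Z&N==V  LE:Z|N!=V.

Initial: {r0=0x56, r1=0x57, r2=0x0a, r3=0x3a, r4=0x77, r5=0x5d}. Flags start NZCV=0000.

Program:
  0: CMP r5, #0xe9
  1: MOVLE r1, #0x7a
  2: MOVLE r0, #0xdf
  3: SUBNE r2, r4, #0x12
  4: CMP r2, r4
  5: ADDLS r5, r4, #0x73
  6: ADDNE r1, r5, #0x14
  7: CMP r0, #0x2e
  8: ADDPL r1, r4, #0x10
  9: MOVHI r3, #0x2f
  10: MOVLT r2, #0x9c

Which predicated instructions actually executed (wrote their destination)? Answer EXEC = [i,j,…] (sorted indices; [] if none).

[0] flags=0000 → (cmp)
[1] flags=0000 LE?F → skip
[2] flags=0000 LE?F → skip
[3] flags=0000 NE?T → r2=0x65
[4] flags=1000 → (cmp)
[5] flags=1000 LS?T → r5=0xea
[6] flags=1000 NE?T → r1=0xfe
[7] flags=0010 → (cmp)
[8] flags=0010 PL?T → r1=0x87
[9] flags=0010 HI?T → r3=0x2f
[10] flags=0010 LT?F → skip

EXEC = [3,5,6,8,9]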